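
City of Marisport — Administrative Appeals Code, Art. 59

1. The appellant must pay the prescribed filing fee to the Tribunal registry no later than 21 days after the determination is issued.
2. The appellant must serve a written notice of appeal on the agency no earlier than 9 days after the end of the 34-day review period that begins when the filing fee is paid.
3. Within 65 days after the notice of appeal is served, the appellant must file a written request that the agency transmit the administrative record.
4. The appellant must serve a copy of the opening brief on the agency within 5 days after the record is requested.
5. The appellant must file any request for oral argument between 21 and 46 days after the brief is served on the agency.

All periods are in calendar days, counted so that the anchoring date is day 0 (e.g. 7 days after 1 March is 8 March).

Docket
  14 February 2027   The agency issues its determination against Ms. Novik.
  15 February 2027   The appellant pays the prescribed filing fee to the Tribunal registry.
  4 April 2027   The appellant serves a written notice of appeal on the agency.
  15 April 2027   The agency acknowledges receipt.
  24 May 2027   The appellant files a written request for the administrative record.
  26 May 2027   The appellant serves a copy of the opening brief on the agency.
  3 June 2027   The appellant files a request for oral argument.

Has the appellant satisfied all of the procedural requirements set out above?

Step 1 — counting 21 days from 14 February 2027 (when the determination is issued) gives a deadline of 7 March 2027; completed 15 February 2027, before the deadline.
Step 2 — must wait 9 days from 21 March 2027 (end of the 34-day review period, which began when the filing fee is paid on 15 February 2027), so not before 30 March 2027; done 4 April 2027, after the minimum wait.
Step 3 — counting 65 days from 4 April 2027 (when the notice of appeal is served) gives a deadline of 8 June 2027; 24 May 2027 is within that limit.
Step 4 — counting 5 days from 24 May 2027 (when the record is requested) gives a deadline of 29 May 2027; done 26 May 2027 — timely.
Step 5 — 21 and 46 days from 26 May 2027 (when the brief is served on the agency) are 16 June 2027 and 11 July 2027 respectively; 3 June 2027 is 13 days too early.

No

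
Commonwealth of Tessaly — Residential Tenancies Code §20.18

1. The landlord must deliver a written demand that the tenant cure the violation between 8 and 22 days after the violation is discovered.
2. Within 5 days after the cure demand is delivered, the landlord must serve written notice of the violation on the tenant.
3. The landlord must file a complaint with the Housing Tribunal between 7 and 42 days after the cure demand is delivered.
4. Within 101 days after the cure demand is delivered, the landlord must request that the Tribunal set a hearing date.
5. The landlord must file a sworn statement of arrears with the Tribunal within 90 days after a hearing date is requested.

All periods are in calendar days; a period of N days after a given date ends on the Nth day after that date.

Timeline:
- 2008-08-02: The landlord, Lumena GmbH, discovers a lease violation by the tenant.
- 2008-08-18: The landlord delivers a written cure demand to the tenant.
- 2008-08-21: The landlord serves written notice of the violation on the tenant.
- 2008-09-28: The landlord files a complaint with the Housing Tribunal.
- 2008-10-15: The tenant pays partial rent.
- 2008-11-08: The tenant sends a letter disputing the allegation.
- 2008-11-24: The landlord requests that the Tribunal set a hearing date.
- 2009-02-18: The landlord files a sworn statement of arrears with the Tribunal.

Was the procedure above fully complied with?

(1) the permitted window runs from 2008-08-02 + 8 = 2008-08-10 to 2008-08-02 + 22 = 2008-08-24; done 2008-08-18, which is between those dates.
(2) due by 2008-08-18 + 5 days = 2008-08-23; done 2008-08-21 — timely.
(3) the permitted window runs from 2008-08-18 + 7 = 2008-08-25 to 2008-08-18 + 42 = 2008-09-29; 2008-09-28 falls inside that range.
(4) due by 2008-08-18 + 101 days = 2008-11-27; done 2008-11-24 — timely.
(5) due by 2008-11-24 + 90 days = 2009-02-22; done 2009-02-18 — timely.

Yes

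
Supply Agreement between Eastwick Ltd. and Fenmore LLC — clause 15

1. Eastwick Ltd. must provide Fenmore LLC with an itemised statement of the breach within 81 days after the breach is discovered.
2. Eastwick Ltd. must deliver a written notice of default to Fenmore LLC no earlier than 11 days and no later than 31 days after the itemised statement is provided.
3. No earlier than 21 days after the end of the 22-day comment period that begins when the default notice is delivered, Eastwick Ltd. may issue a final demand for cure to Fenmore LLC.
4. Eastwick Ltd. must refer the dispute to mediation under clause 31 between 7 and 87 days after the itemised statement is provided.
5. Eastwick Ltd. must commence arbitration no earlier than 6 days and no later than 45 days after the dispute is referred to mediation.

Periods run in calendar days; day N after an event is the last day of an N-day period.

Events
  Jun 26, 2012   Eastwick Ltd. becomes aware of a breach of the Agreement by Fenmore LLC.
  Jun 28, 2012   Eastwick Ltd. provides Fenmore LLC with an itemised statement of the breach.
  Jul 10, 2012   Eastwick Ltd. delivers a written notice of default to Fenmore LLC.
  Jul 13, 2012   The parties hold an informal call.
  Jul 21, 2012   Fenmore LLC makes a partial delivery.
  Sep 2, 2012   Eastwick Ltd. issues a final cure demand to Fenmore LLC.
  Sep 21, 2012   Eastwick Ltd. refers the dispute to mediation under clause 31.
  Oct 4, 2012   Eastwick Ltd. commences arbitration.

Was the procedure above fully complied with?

(1) due by Jun 26, 2012 + 81 days = Sep 15, 2012; done Jun 28, 2012 — timely.
(2) the permitted window runs from Jun 28, 2012 + 11 = Jul 9, 2012 to Jun 28, 2012 + 31 = Jul 29, 2012; done Jul 10, 2012 — within the window.
(3) permitted from Aug 1, 2012 + 21 days = Aug 22, 2012 onward; done Sep 2, 2012 — permitted.
(4) the permitted window runs from Jun 28, 2012 + 7 = Jul 5, 2012 to Jun 28, 2012 + 87 = Sep 23, 2012; Sep 21, 2012 falls inside that range.
(5) the permitted window runs from Sep 21, 2012 + 6 = Sep 27, 2012 to Sep 21, 2012 + 45 = Nov 5, 2012; Oct 4, 2012 falls inside that range.

Yes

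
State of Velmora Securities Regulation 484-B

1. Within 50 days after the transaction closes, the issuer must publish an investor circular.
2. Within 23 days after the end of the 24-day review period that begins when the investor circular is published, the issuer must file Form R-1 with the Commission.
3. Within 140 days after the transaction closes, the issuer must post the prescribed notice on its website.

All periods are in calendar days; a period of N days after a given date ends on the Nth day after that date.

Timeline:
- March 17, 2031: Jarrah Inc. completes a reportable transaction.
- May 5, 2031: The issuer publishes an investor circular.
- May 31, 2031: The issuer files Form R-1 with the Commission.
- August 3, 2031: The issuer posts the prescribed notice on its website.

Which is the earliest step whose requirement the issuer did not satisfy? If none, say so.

Step 1 — counting 50 days from March 17, 2031 (when the transaction closes) gives a deadline of May 6, 2031; completed May 5, 2031, before the deadline.
Step 2 — counting 23 days from May 29, 2031 (end of the 24-day review period, which began when the investor circular is published on May 5, 2031) gives a deadline of June 21, 2031; May 31, 2031 is within that limit.
Step 3 — counting 140 days from March 17, 2031 (when the transaction closes) gives a deadline of August 4, 2031; done August 3, 2031 — timely.

None — every step was satisfied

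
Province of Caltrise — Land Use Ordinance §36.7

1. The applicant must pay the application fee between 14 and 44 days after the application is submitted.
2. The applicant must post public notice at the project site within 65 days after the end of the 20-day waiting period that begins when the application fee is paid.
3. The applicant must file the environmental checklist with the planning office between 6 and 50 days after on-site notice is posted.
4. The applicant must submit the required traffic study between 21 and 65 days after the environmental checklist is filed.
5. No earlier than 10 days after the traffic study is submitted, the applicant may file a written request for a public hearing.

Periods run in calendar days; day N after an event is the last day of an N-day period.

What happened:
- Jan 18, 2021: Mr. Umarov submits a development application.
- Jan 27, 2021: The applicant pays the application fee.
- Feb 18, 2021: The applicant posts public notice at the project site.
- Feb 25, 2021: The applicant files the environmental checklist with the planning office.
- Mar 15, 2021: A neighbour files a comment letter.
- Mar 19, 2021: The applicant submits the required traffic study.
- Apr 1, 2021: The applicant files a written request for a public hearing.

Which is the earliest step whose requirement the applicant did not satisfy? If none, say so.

Step 1: the window is 14–44 days after Jan 18, 2021 (when the application is submitted), so Feb 1, 2021 through Mar 3, 2021; done Jan 27, 2021 — 5 days before the window opened.
That is the first point of non-compliance.

Step 1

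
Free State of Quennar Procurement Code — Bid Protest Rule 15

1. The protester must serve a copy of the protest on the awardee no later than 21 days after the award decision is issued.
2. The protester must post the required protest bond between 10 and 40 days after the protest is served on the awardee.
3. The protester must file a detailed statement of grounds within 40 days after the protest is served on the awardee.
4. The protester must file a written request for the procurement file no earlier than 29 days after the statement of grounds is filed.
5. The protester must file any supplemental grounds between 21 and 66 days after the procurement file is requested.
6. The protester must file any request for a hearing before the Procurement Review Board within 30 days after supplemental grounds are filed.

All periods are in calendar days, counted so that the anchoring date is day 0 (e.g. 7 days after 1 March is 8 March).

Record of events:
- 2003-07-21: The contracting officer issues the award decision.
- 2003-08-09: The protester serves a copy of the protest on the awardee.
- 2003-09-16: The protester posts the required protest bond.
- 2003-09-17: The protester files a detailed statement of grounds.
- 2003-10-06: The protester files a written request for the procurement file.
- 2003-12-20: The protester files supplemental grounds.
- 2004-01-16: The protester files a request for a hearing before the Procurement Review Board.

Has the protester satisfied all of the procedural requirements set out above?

No

Step 1: 21 days after 2003-07-21 (when the award decision is issued) is 2003-08-11; completed 2003-08-09, before the deadline.
Step 2: the window is 10–40 days after 2003-08-09 (when the protest is served on the awardee), so 2003-08-19 through 2003-09-18; done 2003-09-16, which is between those dates.
Step 3: 40 days after 2003-08-09 (when the protest is served on the awardee) is 2003-09-18; completed 2003-09-17, before the deadline.
Step 4: the earliest permitted date is 29 days after 2003-09-17 (when the statement of grounds is filed), i.e. 2003-10-16; 2003-10-06 is 10 days before the earliest permitted date.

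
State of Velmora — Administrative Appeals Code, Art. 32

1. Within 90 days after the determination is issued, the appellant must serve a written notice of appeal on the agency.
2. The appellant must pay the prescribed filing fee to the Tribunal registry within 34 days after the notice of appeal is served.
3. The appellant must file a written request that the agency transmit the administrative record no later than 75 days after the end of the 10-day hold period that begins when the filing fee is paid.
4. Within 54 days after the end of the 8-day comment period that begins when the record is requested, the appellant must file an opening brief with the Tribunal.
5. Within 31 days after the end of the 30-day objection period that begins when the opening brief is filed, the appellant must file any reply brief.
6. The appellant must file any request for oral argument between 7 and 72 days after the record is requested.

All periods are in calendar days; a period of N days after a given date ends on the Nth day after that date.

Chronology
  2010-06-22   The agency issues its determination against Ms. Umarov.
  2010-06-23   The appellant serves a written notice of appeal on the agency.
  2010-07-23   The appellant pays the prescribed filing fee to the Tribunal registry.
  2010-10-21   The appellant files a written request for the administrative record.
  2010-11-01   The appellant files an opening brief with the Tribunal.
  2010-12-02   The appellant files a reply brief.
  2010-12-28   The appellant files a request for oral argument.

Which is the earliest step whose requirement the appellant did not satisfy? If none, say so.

(1) due by 2010-06-22 + 90 days = 2010-09-20; completed 2010-06-23, before the deadline.
(2) due by 2010-06-23 + 34 days = 2010-07-27; done 2010-07-23 — timely.
(3) due by 2010-08-02 + 75 days = 2010-10-16; 2010-10-21 misses that deadline by 5 days.

Step 3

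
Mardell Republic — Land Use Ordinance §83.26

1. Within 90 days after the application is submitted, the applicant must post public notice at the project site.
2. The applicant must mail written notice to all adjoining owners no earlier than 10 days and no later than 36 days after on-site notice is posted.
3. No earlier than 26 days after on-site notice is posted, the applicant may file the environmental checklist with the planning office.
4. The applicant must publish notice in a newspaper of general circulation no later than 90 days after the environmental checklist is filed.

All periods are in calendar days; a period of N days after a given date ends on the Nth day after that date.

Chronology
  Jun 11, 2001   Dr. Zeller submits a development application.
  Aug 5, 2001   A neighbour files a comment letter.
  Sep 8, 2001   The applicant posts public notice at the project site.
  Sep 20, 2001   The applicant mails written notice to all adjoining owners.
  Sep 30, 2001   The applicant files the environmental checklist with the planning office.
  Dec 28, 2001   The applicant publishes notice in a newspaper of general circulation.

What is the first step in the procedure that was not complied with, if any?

Step 3

Step 1: 90 days after Jun 11, 2001 (when the application is submitted) is Sep 9, 2001; done Sep 8, 2001 — timely.
Step 2: the window is 10–36 days after Sep 8, 2001 (when on-site notice is posted), so Sep 18, 2001 through Oct 14, 2001; done Sep 20, 2001, which is between those dates.
Step 3: the earliest permitted date is 26 days after Sep 8, 2001 (when on-site notice is posted), i.e. Oct 4, 2001; Sep 30, 2001 is 4 days before the earliest permitted date.
Later steps need not be reached.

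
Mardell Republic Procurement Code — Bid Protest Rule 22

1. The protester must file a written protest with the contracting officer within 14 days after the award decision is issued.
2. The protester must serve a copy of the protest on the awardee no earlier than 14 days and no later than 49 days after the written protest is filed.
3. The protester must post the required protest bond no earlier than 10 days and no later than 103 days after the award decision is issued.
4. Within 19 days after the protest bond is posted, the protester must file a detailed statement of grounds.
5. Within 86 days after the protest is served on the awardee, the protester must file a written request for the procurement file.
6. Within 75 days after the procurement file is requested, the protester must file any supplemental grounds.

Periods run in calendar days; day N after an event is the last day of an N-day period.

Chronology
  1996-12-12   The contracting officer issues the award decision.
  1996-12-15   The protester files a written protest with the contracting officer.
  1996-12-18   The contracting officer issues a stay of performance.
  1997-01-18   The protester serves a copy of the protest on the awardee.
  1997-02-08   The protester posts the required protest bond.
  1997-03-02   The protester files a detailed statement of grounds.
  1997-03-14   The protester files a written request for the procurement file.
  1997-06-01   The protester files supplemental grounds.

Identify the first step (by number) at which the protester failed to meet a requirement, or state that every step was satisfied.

Step 4

Step 1: 14 days after 1996-12-12 (when the award decision is issued) is 1996-12-26; done 1996-12-15 — timely.
Step 2: the window is 14–49 days after 1996-12-15 (when the written protest is filed), so 1996-12-29 through 1997-02-02; 1997-01-18 falls inside that range.
Step 3: the window is 10–103 days after 1996-12-12 (when the award decision is issued), so 1996-12-22 through 1997-03-25; done 1997-02-08 — within the window.
Step 4: 19 days after 1997-02-08 (when the protest bond is posted) is 1997-02-27; not done until 1997-03-02, 3 days after the deadline.
No need to go further; step 4 was not satisfied.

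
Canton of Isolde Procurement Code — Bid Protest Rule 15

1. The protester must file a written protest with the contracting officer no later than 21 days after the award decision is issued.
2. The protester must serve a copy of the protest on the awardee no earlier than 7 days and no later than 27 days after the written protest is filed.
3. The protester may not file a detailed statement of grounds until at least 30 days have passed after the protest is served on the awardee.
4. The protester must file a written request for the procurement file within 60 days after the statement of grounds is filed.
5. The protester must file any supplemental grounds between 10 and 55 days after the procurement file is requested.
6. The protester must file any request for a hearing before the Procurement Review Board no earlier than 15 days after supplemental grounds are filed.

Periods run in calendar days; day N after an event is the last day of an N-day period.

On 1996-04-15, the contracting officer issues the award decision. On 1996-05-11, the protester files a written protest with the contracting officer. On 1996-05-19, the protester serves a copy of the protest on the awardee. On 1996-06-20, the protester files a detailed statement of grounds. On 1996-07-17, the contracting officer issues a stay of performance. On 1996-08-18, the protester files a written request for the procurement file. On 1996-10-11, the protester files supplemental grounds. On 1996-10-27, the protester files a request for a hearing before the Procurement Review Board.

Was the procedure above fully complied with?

(1) due by 1996-04-15 + 21 days = 1996-05-06; 1996-05-11 misses that deadline by 5 days.

No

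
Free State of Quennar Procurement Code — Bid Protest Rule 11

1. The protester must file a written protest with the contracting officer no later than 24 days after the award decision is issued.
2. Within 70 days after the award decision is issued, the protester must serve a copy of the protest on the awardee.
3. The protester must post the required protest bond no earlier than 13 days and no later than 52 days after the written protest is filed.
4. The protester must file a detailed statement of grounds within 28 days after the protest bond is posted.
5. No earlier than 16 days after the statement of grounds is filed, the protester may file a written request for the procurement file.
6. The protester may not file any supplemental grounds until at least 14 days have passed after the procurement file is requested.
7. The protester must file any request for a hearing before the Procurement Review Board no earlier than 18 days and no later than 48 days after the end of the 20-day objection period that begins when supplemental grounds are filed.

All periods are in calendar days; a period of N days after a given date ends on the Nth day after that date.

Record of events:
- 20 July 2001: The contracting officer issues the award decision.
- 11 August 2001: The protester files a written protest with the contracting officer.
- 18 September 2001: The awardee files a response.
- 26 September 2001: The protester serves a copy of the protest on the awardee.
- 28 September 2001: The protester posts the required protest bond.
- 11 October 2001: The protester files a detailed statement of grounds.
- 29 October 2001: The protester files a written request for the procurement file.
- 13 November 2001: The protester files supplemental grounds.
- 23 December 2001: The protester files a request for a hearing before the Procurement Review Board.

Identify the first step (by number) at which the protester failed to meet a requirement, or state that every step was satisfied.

Step 1: 24 days after 20 July 2001 (when the award decision is issued) is 13 August 2001; completed 11 August 2001, before the deadline.
Step 2: 70 days after 20 July 2001 (when the award decision is issued) is 28 September 2001; 26 September 2001 is within that limit.
Step 3: the window is 13–52 days after 11 August 2001 (when the written protest is filed), so 24 August 2001 through 2 October 2001; done 28 September 2001, which is between those dates.
Step 4: 28 days after 28 September 2001 (when the protest bond is posted) is 26 October 2001; completed 11 October 2001, before the deadline.
Step 5: the earliest permitted date is 16 days after 11 October 2001 (when the statement of grounds is filed), i.e. 27 October 2001; done 29 October 2001, after the minimum wait.
Step 6: the earliest permitted date is 14 days after 29 October 2001 (when the procurement file is requested), i.e. 12 November 2001; done 13 November 2001, after the minimum wait.
Step 7: the window is 18–48 days after 3 December 2001 (end of the 20-day objection period, which began when supplemental grounds are filed on 13 November 2001), so 21 December 2001 through 20 January 2002; done 23 December 2001 — within the window.

None — every step was satisfied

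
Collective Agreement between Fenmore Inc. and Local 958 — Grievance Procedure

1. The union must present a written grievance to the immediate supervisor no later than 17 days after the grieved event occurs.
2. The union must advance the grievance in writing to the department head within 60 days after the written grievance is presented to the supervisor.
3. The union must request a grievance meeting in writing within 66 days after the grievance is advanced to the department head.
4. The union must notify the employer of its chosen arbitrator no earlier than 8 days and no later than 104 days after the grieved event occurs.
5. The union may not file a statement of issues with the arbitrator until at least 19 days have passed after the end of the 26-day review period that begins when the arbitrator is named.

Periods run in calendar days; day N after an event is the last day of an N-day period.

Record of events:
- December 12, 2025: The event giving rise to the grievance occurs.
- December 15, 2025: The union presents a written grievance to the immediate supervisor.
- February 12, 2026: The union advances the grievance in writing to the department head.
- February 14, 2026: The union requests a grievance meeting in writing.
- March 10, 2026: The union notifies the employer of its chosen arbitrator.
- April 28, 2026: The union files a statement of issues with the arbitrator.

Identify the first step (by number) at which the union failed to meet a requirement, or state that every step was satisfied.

None — every step was satisfied

(1) due by December 12, 2025 + 17 days = December 29, 2025; December 15, 2025 is within that limit.
(2) due by December 15, 2025 + 60 days = February 13, 2026; completed February 12, 2026, before the deadline.
(3) due by February 12, 2026 + 66 days = April 19, 2026; done February 14, 2026 — timely.
(4) the permitted window runs from December 12, 2025 + 8 = December 20, 2025 to December 12, 2025 + 104 = March 26, 2026; March 10, 2026 falls inside that range.
(5) permitted from April 5, 2026 + 19 days = April 24, 2026 onward; done April 28, 2026, after the minimum wait.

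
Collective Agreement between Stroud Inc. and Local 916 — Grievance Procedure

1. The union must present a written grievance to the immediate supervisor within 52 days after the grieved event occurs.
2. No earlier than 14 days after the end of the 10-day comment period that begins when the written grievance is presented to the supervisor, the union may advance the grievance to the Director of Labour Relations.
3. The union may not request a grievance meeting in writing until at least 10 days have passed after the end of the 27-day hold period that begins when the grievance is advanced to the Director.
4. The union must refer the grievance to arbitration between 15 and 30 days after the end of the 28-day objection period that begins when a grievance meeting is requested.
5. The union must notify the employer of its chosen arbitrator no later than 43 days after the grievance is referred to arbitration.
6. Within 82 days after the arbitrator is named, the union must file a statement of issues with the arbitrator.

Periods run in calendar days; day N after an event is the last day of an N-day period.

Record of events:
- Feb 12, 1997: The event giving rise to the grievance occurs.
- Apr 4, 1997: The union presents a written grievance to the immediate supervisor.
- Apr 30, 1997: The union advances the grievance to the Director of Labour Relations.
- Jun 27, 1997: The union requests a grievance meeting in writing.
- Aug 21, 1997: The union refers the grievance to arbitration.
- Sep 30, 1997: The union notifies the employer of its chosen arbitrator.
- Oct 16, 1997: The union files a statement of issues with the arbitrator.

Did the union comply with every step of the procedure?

Yes

Step 1: 52 days after Feb 12, 1997 (when the grieved event occurs) is Apr 5, 1997; Apr 4, 1997 is within that limit.
Step 2: the earliest permitted date is 14 days after Apr 14, 1997 (end of the 10-day comment period, which began when the written grievance is presented to the supervisor on Apr 4, 1997), i.e. Apr 28, 1997; done Apr 30, 1997, after the minimum wait.
Step 3: the earliest permitted date is 10 days after May 27, 1997 (end of the 27-day hold period, which began when the grievance is advanced to the Director on Apr 30, 1997), i.e. Jun 6, 1997; Jun 27, 1997 is on or after that date.
Step 4: the window is 15–30 days after Jul 25, 1997 (end of the 28-day objection period, which began when a grievance meeting is requested on Jun 27, 1997), so Aug 9, 1997 through Aug 24, 1997; done Aug 21, 1997 — within the window.
Step 5: 43 days after Aug 21, 1997 (when the grievance is referred to arbitration) is Oct 3, 1997; completed Sep 30, 1997, before the deadline.
Step 6: 82 days after Sep 30, 1997 (when the arbitrator is named) is Dec 21, 1997; completed Oct 16, 1997, before the deadline.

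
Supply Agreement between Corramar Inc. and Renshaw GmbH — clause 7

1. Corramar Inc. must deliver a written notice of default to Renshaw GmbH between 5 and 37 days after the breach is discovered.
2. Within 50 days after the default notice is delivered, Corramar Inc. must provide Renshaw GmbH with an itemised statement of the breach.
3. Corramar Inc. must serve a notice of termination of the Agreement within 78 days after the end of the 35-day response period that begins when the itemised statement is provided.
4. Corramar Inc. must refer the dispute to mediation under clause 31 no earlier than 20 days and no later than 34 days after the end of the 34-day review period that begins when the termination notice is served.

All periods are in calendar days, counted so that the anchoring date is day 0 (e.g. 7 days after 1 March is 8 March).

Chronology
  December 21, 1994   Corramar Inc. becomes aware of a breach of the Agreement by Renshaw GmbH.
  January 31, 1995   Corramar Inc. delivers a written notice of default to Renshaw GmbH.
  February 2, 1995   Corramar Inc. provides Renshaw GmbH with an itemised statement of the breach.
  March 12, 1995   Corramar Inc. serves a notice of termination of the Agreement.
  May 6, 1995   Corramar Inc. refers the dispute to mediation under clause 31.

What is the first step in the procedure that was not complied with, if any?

Step 1 — 5 and 37 days from December 21, 1994 (when the breach is discovered) are December 26, 1994 and January 27, 1995 respectively; January 31, 1995 is 4 days past the end of the window.

Step 1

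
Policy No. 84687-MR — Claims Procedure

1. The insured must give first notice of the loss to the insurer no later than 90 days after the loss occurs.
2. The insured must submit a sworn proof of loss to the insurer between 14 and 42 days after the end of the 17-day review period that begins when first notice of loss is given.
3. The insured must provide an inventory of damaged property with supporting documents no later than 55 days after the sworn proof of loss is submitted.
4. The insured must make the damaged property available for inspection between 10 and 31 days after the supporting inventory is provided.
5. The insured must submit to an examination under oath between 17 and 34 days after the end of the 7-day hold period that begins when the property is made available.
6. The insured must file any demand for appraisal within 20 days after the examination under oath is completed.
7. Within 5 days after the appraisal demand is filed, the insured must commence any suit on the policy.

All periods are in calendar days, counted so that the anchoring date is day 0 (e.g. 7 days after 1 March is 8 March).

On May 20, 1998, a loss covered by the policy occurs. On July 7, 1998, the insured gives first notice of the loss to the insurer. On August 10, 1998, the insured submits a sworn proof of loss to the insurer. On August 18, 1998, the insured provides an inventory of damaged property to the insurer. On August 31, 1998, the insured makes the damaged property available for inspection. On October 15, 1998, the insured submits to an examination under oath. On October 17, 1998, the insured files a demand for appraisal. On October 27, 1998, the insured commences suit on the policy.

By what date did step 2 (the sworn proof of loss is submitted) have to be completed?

First notice of loss is given on July 7, 1998; the 17-day review period therefore ends July 24, 1998, and step 2 runs from that date. The window is 14–42 days after July 24, 1998; it closes on September 4, 1998.

September 4, 1998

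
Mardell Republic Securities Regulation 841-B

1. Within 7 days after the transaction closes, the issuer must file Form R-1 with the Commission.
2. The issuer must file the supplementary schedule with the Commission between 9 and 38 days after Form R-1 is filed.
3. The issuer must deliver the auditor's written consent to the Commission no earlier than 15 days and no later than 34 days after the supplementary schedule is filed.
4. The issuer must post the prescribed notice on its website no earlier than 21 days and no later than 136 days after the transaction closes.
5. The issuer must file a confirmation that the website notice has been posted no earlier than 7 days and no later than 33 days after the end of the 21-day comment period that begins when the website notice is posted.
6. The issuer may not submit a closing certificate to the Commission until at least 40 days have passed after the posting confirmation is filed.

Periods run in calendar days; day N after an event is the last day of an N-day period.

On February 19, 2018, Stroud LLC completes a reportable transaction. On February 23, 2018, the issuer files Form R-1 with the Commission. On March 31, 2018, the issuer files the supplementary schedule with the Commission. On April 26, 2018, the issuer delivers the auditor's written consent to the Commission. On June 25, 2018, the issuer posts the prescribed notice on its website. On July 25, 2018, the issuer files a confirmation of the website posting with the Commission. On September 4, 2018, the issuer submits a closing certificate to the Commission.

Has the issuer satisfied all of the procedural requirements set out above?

Yes

Step 1 — counting 7 days from February 19, 2018 (when the transaction closes) gives a deadline of February 26, 2018; February 23, 2018 is within that limit.
Step 2 — 9 and 38 days from February 23, 2018 (when Form R-1 is filed) are March 4, 2018 and April 2, 2018 respectively; March 31, 2018 falls inside that range.
Step 3 — 15 and 34 days from March 31, 2018 (when the supplementary schedule is filed) are April 15, 2018 and May 4, 2018 respectively; done April 26, 2018 — within the window.
Step 4 — 21 and 136 days from February 19, 2018 (when the transaction closes) are March 12, 2018 and July 5, 2018 respectively; June 25, 2018 falls inside that range.
Step 5 — 7 and 33 days from July 16, 2018 (end of the 21-day comment period, which began when the website notice is posted on June 25, 2018) are July 23, 2018 and August 18, 2018 respectively; July 25, 2018 falls inside that range.
Step 6 — must wait 40 days from July 25, 2018 (when the posting confirmation is filed), so not before September 3, 2018; done September 4, 2018, after the minimum wait.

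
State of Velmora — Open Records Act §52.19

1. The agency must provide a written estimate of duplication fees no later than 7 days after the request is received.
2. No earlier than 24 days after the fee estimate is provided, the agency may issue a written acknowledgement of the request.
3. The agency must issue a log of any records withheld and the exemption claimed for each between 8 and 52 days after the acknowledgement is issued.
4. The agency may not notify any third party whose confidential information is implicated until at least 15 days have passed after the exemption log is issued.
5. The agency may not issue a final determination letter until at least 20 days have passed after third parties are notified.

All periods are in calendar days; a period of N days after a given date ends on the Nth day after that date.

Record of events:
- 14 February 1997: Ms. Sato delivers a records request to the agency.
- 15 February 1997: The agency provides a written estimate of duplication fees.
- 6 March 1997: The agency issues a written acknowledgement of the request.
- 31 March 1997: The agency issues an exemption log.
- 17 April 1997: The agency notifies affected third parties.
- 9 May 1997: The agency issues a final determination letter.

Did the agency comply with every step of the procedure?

No

Step 1: 7 days after 14 February 1997 (when the request is received) is 21 February 1997; done 15 February 1997 — timely.
Step 2: the earliest permitted date is 24 days after 15 February 1997 (when the fee estimate is provided), i.e. 11 March 1997; acted on 6 March 1997, 5 days prematurely.
The procedure was therefore not followed at step 2.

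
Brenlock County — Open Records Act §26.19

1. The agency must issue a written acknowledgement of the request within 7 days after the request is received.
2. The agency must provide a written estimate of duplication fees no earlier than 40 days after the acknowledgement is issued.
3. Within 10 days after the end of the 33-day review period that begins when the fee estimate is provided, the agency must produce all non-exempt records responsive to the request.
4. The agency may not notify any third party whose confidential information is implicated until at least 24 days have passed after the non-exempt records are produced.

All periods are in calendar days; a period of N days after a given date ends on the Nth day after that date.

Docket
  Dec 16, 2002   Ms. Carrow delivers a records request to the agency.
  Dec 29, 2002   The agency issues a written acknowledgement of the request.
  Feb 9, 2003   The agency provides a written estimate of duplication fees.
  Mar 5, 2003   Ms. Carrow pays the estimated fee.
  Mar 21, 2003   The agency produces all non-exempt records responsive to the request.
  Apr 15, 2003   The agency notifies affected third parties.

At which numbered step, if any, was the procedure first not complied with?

Step 1: 7 days after Dec 16, 2002 (when the request is received) is Dec 23, 2002; Dec 29, 2002 misses that deadline by 6 days.

Step 1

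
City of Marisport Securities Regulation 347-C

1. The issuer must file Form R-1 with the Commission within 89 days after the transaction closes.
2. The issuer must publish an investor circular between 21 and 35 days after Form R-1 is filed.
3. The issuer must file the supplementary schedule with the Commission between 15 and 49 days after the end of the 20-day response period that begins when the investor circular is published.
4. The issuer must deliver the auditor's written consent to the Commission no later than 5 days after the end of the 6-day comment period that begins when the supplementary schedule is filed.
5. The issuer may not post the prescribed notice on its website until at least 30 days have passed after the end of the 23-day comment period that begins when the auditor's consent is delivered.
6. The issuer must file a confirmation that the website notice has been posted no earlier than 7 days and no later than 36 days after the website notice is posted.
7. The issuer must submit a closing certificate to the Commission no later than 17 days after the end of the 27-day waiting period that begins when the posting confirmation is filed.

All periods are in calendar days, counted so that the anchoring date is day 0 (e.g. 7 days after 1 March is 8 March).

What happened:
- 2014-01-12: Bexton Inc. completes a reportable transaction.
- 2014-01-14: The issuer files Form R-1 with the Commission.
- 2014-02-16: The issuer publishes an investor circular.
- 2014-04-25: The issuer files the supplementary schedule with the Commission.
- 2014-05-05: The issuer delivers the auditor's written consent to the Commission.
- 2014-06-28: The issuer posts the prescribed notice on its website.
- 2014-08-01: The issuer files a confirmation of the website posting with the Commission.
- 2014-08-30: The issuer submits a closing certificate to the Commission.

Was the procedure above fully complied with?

Yes

(1) due by 2014-01-12 + 89 days = 2014-04-11; completed 2014-01-14, before the deadline.
(2) the permitted window runs from 2014-01-14 + 21 = 2014-02-04 to 2014-01-14 + 35 = 2014-02-18; done 2014-02-16 — within the window.
(3) the permitted window runs from 2014-03-08 + 15 = 2014-03-23 to 2014-03-08 + 49 = 2014-04-26; done 2014-04-25 — within the window.
(4) due by 2014-05-01 + 5 days = 2014-05-06; done 2014-05-05 — timely.
(5) permitted from 2014-05-28 + 30 days = 2014-06-27 onward; 2014-06-28 is on or after that date.
(6) the permitted window runs from 2014-06-28 + 7 = 2014-07-05 to 2014-06-28 + 36 = 2014-08-03; done 2014-08-01, which is between those dates.
(7) due by 2014-08-28 + 17 days = 2014-09-14; completed 2014-08-30, before the deadline.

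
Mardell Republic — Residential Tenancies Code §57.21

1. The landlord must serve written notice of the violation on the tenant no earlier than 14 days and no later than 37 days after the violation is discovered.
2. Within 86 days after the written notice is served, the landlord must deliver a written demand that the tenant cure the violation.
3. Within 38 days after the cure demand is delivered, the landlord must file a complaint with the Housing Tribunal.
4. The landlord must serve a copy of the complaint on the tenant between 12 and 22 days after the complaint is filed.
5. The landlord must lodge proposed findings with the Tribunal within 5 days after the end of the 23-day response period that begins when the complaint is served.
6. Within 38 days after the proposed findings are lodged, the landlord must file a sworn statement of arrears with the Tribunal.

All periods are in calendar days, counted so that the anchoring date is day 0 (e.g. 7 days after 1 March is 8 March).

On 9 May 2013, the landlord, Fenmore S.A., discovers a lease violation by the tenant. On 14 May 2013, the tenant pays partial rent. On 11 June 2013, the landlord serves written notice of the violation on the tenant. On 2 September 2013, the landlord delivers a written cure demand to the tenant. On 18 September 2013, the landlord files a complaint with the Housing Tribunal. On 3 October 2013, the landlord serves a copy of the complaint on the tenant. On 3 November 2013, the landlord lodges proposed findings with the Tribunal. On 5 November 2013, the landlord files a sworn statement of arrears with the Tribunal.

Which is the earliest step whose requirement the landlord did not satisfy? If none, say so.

Step 1: the window is 14–37 days after 9 May 2013 (when the violation is discovered), so 23 May 2013 through 15 June 2013; 11 June 2013 falls inside that range.
Step 2: 86 days after 11 June 2013 (when the written notice is served) is 5 September 2013; done 2 September 2013 — timely.
Step 3: 38 days after 2 September 2013 (when the cure demand is delivered) is 10 October 2013; 18 September 2013 is within that limit.
Step 4: the window is 12–22 days after 18 September 2013 (when the complaint is filed), so 30 September 2013 through 10 October 2013; 3 October 2013 falls inside that range.
Step 5: 5 days after 26 October 2013 (end of the 23-day response period, which began when the complaint is served on 3 October 2013) is 31 October 2013; not done until 3 November 2013, 3 days after the deadline.

Step 5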